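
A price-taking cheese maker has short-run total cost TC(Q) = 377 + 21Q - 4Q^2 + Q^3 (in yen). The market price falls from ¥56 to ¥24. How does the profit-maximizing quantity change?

Output falls from 5 to 3

MC = 21 - 8Q + 3Q^2; the shutdown threshold is min AVC = ¥17 (at Q = 2).
At P = ¥56 ≥ min AVC, set P = MC on the rising branch: Q = 5.
At P = ¥24 ≥ min AVC, set P = MC: Q = 3. The firm stays open but cuts output.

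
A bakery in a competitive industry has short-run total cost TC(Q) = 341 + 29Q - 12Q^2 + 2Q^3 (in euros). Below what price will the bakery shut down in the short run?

€11 per unit

The shutdown price is the minimum of AVC. VC = 29Q - 12Q^2 + 2Q^3, so AVC = 29 - 12Q + 2Q^2.
At the minimum of AVC, MC = AVC. MC = 29 - 24Q + 6Q^2; setting MC = AVC gives 4Q^2 - 12Q = 0, so Q = 3. min AVC = 11.
The firm shuts down for any P below €11.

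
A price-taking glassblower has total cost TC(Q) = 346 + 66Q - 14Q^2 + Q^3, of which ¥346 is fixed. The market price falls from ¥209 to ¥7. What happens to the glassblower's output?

Output falls from 13 to 0 (the firm shuts down)

MC = 66 - 28Q + 3Q^2; the shutdown threshold is min AVC = ¥17 (at Q = 7).
With P = ¥209 above the shutdown price, P = MC gives Q = 13.
At P = ¥7 < min AVC = ¥17, price no longer covers variable cost at any output, so the firm shuts down: Q = 0.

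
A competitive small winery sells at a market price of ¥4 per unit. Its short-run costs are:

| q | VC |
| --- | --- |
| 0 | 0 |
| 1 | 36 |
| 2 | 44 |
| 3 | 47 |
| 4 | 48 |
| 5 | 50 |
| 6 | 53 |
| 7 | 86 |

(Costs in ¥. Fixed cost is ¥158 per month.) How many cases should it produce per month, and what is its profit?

q = 0 (shut down); profit = -¥158

Compute π = P·q − TC at each output: q=0: -158; q=1: -190; q=2: -194; q=3: -193; q=4: -190; q=5: -188; q=6: -187; q=7: -216.
Profit is highest at q = 0. Equivalently, the lowest AVC in the table is 53/6 ≈ ¥8.83 at q = 6, and P = ¥4 falls below it — price never covers variable cost, so the firm shuts down and loses only its fixed cost.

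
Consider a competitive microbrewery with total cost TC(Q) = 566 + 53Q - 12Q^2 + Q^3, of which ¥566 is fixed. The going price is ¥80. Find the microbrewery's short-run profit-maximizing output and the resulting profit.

Profit = -¥80 at Q = 9

AVC = 53 - 12Q + Q^2 has its minimum ¥17 at Q = 6; price ¥80 clears that bar, so the firm operates.
MC = 53 - 24Q + 3Q^2. Setting P = MC and taking the root on the rising branch gives Q* = 9.
TR = 80·9 = 720. TC = 566 + 234 = 800. Profit = 720 − 800 = -¥80.
Shutting down would mean losing the fixed cost of ¥566, so operating at a loss of ¥80 is better by ¥486.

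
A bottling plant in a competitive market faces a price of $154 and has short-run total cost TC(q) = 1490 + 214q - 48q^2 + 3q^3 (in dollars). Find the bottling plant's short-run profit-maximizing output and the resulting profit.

AVC = 214 - 48q + 3q^2 has its minimum $22 at q = 8; price $154 clears that bar, so the firm operates.
MC = 214 - 96q + 9q^2. Setting P = MC and taking the root on the rising branch gives q* = 10.
TR = 154·10 = 1540. TC = 1490 + 340 = 1830. Profit = 1540 − 1830 = -$290.
That loss of $290 beats the $1490 the firm would lose by shutting down; producing recovers $1200 of fixed cost.

Profit = -$290 at q = 10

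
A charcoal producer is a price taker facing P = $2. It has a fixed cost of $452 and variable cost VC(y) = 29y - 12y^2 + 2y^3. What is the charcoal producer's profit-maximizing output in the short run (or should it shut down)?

From TC, MC = TC'(y) = 29 - 24y + 6y^2 and AVC = VC/y = 29 - 12y + 2y^2.
The AVC parabola has its vertex at y = 12/4 = 3, where AVC = 29 - 12·3 + 2·3^2 = $11.
With P < min AVC ($2 < $11), every unit sold adds to the loss.
Best response: produce nothing and absorb the $452 fixed cost.

Shut down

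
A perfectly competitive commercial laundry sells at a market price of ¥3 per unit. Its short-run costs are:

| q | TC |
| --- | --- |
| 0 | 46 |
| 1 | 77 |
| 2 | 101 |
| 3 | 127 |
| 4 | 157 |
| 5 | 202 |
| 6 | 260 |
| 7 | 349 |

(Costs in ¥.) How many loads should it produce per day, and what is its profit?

Profit at each row (π = 3q − TC): q=0: -46; q=1: -74; q=2: -95; q=3: -118; q=4: -145; q=5: -187; q=6: -242; q=7: -328.
Profit is highest at q = 0. Equivalently, the lowest AVC in the table is 81/3 ≈ ¥27 at q = 3, and P = ¥3 falls below it — price never covers variable cost, so the firm shuts down and loses only its fixed cost.

q = 0 (shut down); profit = -¥46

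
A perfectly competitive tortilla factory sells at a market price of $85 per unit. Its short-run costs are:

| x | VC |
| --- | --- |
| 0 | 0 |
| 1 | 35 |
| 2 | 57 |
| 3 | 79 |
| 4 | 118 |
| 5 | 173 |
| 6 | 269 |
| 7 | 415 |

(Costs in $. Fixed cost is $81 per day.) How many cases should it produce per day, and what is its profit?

Compute π = P·x − TC at each output: x=0: -81; x=1: -31; x=2: 32; x=3: 95; x=4: 141; x=5: 171; x=6: 160; x=7: 99.
Profit is maximized at x = 5. AVC there is 173/5 = $34.60 ≤ P, so producing beats shutting down (which would give -$81).

x = 5; profit = $171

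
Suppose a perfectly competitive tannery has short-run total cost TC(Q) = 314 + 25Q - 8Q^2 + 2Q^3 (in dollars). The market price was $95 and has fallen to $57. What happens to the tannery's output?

Output falls from 5 to 4

MC = 25 - 16Q + 6Q^2; the shutdown threshold is min AVC = $17 (at Q = 2).
At P = $95 ≥ min AVC, set P = MC on the rising branch: Q = 5.
At P = $57 ≥ min AVC, set P = MC: Q = 4. The firm stays open but cuts output.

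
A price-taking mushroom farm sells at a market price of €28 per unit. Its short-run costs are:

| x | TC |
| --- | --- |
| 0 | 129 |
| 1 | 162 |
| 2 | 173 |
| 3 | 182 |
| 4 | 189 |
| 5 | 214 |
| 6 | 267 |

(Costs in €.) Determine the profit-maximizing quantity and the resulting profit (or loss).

x = 5; profit = -€74

Compute π = P·x − TC at each output: x=0: -129; x=1: -134; x=2: -117; x=3: -98; x=4: -77; x=5: -74; x=6: -99.
Profit is maximized at x = 5. AVC there is 85/5 = €17 ≤ P, so producing beats shutting down (which would give -€129).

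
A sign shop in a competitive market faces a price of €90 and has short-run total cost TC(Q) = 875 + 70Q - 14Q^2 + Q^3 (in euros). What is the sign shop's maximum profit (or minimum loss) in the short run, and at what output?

Profit = -€275 at Q = 10

AVC = 70 - 14Q + Q^2; min AVC = €21 at Q = 7. Since P = €90 ≥ min AVC, the firm produces.
MC = 70 - 28Q + 3Q^2. Setting P = MC and taking the root on the rising branch gives Q* = 10.
TR = 90·10 = 900. TC = 875 + 300 = 1175. Profit = 900 − 1175 = -€275.
That loss of €275 beats the €875 the firm would lose by shutting down; producing recovers €600 of fixed cost.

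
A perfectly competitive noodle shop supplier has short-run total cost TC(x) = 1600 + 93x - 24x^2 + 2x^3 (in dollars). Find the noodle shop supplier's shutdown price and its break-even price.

Shutdown price = $21; break-even price = $213

Shutdown price = min AVC. AVC = 93 - 24x + 2x^2, with vertex at x = 6 and minimum $21.
ATC = 1600/x + 93 - 24x + 2x^2. Setting dATC/dx = −1600/x^2 − 24 + 4x = 0 gives x = 10 (since 4·10^3 − 24·10^2 = 1600).
min ATC = 1600/10 + 93 − 24·10 + 2·10^2 = $213. That is the break-even price.
Between these two prices the firm operates at a loss; above $213 it earns a profit.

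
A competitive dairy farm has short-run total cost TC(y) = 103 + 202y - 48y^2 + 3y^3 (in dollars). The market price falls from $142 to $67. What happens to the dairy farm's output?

Output falls from 10 to 9

MC = 202 - 96y + 9y^2; the shutdown threshold is min AVC = $10 (at y = 8).
At P = $142 ≥ min AVC, set P = MC on the rising branch: y = 10.
At P = $67 ≥ min AVC, set P = MC: y = 9. The firm stays open but cuts output.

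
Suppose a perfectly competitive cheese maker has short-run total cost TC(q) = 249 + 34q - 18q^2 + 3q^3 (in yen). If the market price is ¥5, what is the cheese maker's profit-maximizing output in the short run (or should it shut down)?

Strip out fixed cost: VC = 34q - 18q^2 + 3q^3. Then AVC = 34 - 18q + 3q^2 and MC = 34 - 36q + 9q^2.
The AVC parabola has its vertex at q = 18/6 = 3, where AVC = 34 - 18·3 + 3·3^2 = ¥7.
P = ¥5 lies below min AVC = ¥7; no output level covers variable cost.
Shutting down limits the loss to fixed cost, ¥249.

Shut down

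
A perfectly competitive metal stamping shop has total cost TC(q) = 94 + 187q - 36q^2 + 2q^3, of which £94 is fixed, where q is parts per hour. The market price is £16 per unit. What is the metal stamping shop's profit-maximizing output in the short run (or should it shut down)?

Strip out fixed cost: VC = 187q - 36q^2 + 2q^3. Then AVC = 187 - 36q + 2q^2 and MC = 187 - 72q + 6q^2.
AVC is minimized where dAVC/dq = -36 + 4q = 0, at q = 9; min AVC = 187 - 36·9 + 2·9^2 = £25.
P = £16 lies below min AVC = £25; no output level covers variable cost.
The firm minimizes its loss by shutting down and losing only its fixed cost of £94.

Shut down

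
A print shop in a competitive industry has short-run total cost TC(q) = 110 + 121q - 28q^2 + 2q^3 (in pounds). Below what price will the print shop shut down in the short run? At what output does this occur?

£23 per unit, at q = 7

Short-run supply begins at min AVC. From VC = 121q - 28q^2 + 2q^3, AVC = 121 - 28q + 2q^2.
At the minimum of AVC, MC = AVC. MC = 121 - 56q + 6q^2; setting MC = AVC gives 4q^2 - 28q = 0, so q = 7. min AVC = 23.
So the shutdown price is £23.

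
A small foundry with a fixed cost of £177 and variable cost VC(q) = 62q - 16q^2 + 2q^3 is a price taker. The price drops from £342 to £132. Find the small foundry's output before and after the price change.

AVC = 62 - 16q + 2q^2, minimized at q = 4 where min AVC = £30. MC = 62 - 32q + 6q^2.
At P = £342 ≥ min AVC, set P = MC on the rising branch: q = 10.
At P = £132 ≥ min AVC, set P = MC: q = 7. The firm stays open but cuts output.

Output falls from 10 to 7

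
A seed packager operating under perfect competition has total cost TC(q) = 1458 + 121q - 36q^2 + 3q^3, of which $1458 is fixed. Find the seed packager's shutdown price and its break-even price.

Shutdown price = $13; break-even price = $202

Shutdown price = min AVC. AVC = 121 - 36q + 3q^2, with vertex at q = 6 and minimum $13.
ATC = 1458/q + 121 - 36q + 3q^2. Setting dATC/dq = −1458/q^2 − 36 + 6q = 0 gives q = 9 (since 6·9^3 − 36·9^2 = 1458).
min ATC = 1458/9 + 121 − 36·9 + 3·9^2 = $202. That is the break-even price.
For $13 ≤ P < $202 the firm produces at a loss; below $13 it shuts down.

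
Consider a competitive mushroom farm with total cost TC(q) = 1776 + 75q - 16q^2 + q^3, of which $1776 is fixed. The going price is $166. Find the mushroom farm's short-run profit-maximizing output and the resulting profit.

Profit = -$86 at q = 13

AVC = 75 - 16q + q^2; min AVC = $11 at q = 8. Since P = $166 ≥ min AVC, the firm produces.
With MC = 75 - 32q + 3q^2, P = MC on the upward-sloping part at q* = 13.
TR = 166·13 = 2158. TC = 1776 + 468 = 2244. Profit = 2158 − 2244 = -$86.
By producing, the firm covers all variable cost plus $1690 of fixed cost; shutting down would lose the full $1776.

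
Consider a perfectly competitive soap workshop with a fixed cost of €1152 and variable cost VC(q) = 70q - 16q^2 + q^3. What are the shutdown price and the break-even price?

Shutdown price = min AVC. AVC = 70 - 16q + q^2, with vertex at q = 8 and minimum €6.
ATC = 1152/q + 70 - 16q + q^2. Setting dATC/dq = −1152/q^2 − 16 + 2q = 0 gives q = 12 (since 2·12^3 − 16·12^2 = 1152).
min ATC = 1152/12 + 70 − 16·12 + 12^2 = €118. That is the break-even price.
Between these two prices the firm operates at a loss; above €118 it earns a profit.

Shutdown price = €6; break-even price = €118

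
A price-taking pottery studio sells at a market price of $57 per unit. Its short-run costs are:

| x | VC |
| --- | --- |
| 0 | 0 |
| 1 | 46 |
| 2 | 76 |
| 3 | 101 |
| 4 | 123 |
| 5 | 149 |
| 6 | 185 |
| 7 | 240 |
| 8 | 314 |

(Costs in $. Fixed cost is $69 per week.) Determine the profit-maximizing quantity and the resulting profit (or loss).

Profit at each row (π = 57x − TC): x=0: -69; x=1: -58; x=2: -31; x=3: 1; x=4: 36; x=5: 67; x=6: 88; x=7: 90; x=8: 73.
Profit is maximized at x = 7. AVC there is 240/7 = $34.29 ≤ P, so producing beats shutting down (which would give -$69).

x = 7; profit = $90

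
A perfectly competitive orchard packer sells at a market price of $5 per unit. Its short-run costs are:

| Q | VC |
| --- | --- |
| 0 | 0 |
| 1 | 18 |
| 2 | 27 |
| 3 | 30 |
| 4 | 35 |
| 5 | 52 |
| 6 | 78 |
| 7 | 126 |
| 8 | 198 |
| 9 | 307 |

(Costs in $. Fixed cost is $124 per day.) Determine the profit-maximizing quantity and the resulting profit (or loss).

Q = 0 (shut down); profit = -$124

Compute π = P·Q − TC at each output: Q=0: -124; Q=1: -137; Q=2: -141; Q=3: -139; Q=4: -139; Q=5: -151; Q=6: -172; Q=7: -215; Q=8: -282; Q=9: -386.
Profit is highest at Q = 0. Equivalently, the lowest AVC in the table is 35/4 ≈ $8.75 at Q = 4, and P = $5 falls below it — price never covers variable cost, so the firm shuts down and loses only its fixed cost.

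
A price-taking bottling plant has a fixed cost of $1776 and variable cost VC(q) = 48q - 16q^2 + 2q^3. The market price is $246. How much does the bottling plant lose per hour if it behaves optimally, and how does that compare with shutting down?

Profit = -$156 at q = 9

AVC = 48 - 16q + 2q^2; min AVC = $16 at q = 4. Since P = $246 ≥ min AVC, the firm produces.
With MC = 48 - 32q + 6q^2, P = MC on the upward-sloping part at q* = 9.
TR = 246·9 = 2214. TC = 1776 + 594 = 2370. Profit = 2214 − 2370 = -$156.
By producing, the firm covers all variable cost plus $1620 of fixed cost; shutting down would lose the full $1776.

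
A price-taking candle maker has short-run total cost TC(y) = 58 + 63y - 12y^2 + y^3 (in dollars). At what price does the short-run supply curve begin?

The shutdown price is the minimum of AVC. VC = 63y - 12y^2 + y^3, so AVC = 63 - 12y + y^2.
At the minimum of AVC, MC = AVC. MC = 63 - 24y + 3y^2; setting MC = AVC gives 2y^2 - 12y = 0, so y = 6. min AVC = 27.
For P < $27 the firm produces nothing.

$27 per unit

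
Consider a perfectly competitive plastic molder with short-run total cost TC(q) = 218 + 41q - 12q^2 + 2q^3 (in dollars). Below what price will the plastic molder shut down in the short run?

$23 per unit

The firm shuts down when price falls below the minimum of average variable cost. AVC = VC/q = 41 - 12q + 2q^2.
At the minimum of AVC, MC = AVC. MC = 41 - 24q + 6q^2; setting MC = AVC gives 4q^2 - 12q = 0, so q = 3. min AVC = 23.
So the shutdown price is $23.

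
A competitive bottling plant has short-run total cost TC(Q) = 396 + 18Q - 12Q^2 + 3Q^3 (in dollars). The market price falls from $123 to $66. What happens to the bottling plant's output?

MC = 18 - 24Q + 9Q^2; the shutdown threshold is min AVC = $6 (at Q = 2).
At P = $123 ≥ min AVC, set P = MC on the rising branch: Q = 5.
At P = $66 ≥ min AVC, set P = MC: Q = 4. The firm stays open but cuts output.

Output falls from 5 to 4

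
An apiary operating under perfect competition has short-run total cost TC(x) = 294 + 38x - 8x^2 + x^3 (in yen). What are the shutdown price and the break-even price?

Shutdown price = ¥22; break-even price = ¥73

Shutdown price = min AVC. AVC = 38 - 8x + x^2, with vertex at x = 4 and minimum ¥22.
ATC = 294/x + 38 - 8x + x^2. Setting dATC/dx = −294/x^2 − 8 + 2x = 0 gives x = 7 (since 2·7^3 − 8·7^2 = 294).
min ATC = 294/7 + 38 − 8·7 + 7^2 = ¥73. That is the break-even price.
Between these two prices the firm operates at a loss; above ¥73 it earns a profit.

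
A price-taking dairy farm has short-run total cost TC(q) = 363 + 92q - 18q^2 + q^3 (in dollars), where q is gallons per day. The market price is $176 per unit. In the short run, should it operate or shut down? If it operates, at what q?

From TC, MC = TC'(q) = 92 - 36q + 3q^2 and AVC = VC/q = 92 - 18q + q^2.
AVC is minimized where dAVC/dq = -18 + 2q = 0, at q = 9; min AVC = 92 - 18·9 + 9^2 = $11.
Because $176 ≥ $11, revenue can cover variable cost; the firm operates.
Solving P = MC: -84 - 36q + 3q^2 = 0 ⇒ q = -2 or 14. On the upward-sloping branch, q* = 14.
Check: AVC at q = 14 is $36 ≤ P, so revenue covers variable cost.
Profit = P·q − TC = 176·14 − 867 = $1597.

Produce at q = 14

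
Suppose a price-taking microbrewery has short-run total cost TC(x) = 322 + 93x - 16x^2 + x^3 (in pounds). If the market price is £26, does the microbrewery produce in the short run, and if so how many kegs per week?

From TC, MC = TC'(x) = 93 - 32x + 3x^2 and AVC = VC/x = 93 - 16x + x^2.
The AVC parabola has its vertex at x = 16/2 = 8, where AVC = 93 - 16·8 + 8^2 = £29.
With P < min AVC (£26 < £29), every unit sold adds to the loss.
Best response: produce nothing and absorb the £322 fixed cost.

Shut down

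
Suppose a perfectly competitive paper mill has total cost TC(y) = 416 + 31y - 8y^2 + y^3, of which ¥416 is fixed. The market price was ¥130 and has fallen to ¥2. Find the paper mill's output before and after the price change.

MC = 31 - 16y + 3y^2; the shutdown threshold is min AVC = ¥15 (at y = 4).
At P = ¥130 ≥ min AVC, set P = MC on the rising branch: y = 9.
At P = ¥2 < min AVC = ¥15, price no longer covers variable cost at any output, so the firm shuts down: y = 0.

Output falls from 9 to 0 (the firm shuts down)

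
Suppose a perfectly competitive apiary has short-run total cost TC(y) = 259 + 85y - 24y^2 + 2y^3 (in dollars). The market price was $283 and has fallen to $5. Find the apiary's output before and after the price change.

Output falls from 11 to 0 (the firm shuts down)

AVC = 85 - 24y + 2y^2, minimized at y = 6 where min AVC = $13. MC = 85 - 48y + 6y^2.
With P = $283 above the shutdown price, P = MC gives y = 11.
At P = $5 < min AVC = $13, price no longer covers variable cost at any output, so the firm shuts down: y = 0.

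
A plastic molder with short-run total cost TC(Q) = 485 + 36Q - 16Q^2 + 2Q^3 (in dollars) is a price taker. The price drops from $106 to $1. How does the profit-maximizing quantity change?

Output falls from 7 to 0 (the firm shuts down)

MC = 36 - 32Q + 6Q^2; the shutdown threshold is min AVC = $4 (at Q = 4).
At P = $106 ≥ min AVC, set P = MC on the rising branch: Q = 7.
At P = $1 < min AVC = $4, price no longer covers variable cost at any output, so the firm shuts down: Q = 0.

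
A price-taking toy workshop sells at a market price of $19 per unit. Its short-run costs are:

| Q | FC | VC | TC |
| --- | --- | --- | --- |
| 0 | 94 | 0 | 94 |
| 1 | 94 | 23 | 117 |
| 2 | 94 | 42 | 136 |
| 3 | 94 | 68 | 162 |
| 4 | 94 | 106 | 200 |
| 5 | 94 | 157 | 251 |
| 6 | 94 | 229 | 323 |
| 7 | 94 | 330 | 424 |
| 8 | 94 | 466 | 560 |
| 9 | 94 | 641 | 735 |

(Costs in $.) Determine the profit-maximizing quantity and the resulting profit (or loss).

Q = 0 (shut down); profit = -$94

Compute π = P·Q − TC at each output: Q=0: -94; Q=1: -98; Q=2: -98; Q=3: -105; Q=4: -124; Q=5: -156; Q=6: -209; Q=7: -291; Q=8: -408; Q=9: -564.
Profit is highest at Q = 0. Equivalently, the lowest AVC in the table is 42/2 ≈ $21 at Q = 2, and P = $19 falls below it — price never covers variable cost, so the firm shuts down and loses only its fixed cost.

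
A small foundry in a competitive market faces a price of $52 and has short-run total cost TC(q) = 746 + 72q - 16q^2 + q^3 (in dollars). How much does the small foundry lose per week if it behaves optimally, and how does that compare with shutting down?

Profit = -$346 at q = 10

AVC = 72 - 16q + q^2 has its minimum $8 at q = 8; price $52 clears that bar, so the firm operates.
With MC = 72 - 32q + 3q^2, P = MC on the upward-sloping part at q* = 10.
TR = 52·10 = 520. TC = 746 + 120 = 866. Profit = 520 − 866 = -$346.
Shutting down would mean losing the fixed cost of $746, so operating at a loss of $346 is better by $400.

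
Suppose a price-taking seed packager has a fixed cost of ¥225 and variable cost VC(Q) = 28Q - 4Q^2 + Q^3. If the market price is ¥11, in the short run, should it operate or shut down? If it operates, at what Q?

Shut down

Variable cost is VC = 28Q - 4Q^2 + Q^3, so AVC = VC/Q = 28 - 4Q + Q^2 and MC = dTC/dQ = 28 - 8Q + 3Q^2.
AVC is minimized where dAVC/dQ = -4 + 2Q = 0, at Q = 2; min AVC = 28 - 4·2 + 2^2 = ¥24.
P = ¥11 lies below min AVC = ¥24; no output level covers variable cost.
Shutting down limits the loss to fixed cost, ¥225.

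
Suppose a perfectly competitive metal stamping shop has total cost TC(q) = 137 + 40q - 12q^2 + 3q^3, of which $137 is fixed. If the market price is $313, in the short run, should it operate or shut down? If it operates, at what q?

Produce at q = 7

From TC, MC = TC'(q) = 40 - 24q + 9q^2 and AVC = VC/q = 40 - 12q + 3q^2.
AVC is minimized where dAVC/dq = -12 + 6q = 0, at q = 2; min AVC = 40 - 12·2 + 3·2^2 = $28.
P = $313 exceeds min AVC = $28, so the firm stays open.
Solving P = MC: -273 - 24q + 9q^2 = 0 ⇒ q = -13/3 or 7. On the upward-sloping branch, q* = 7.
Check: AVC at q = 7 is $103 ≤ P, so revenue covers variable cost.
Profit = P·q − TC = 313·7 − 858 = $1333.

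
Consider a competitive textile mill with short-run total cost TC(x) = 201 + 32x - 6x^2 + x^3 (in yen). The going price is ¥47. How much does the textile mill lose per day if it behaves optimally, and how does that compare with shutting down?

Profit = -¥101 at x = 5

AVC = 32 - 6x + x^2; min AVC = ¥23 at x = 3. Since P = ¥47 ≥ min AVC, the firm produces.
With MC = 32 - 12x + 3x^2, P = MC on the upward-sloping part at x* = 5.
TR = 47·5 = 235. TC = 201 + 135 = 336. Profit = 235 − 336 = -¥101.
By producing, the firm covers all variable cost plus ¥100 of fixed cost; shutting down would lose the full ¥201.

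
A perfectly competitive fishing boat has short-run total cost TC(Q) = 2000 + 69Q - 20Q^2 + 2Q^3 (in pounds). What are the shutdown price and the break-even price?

AVC = 69 - 20Q + 2Q^2; minimized at Q = 5, giving min AVC = £19. That is the shutdown price.
ATC = 2000/Q + 69 - 20Q + 2Q^2. Setting dATC/dQ = −2000/Q^2 − 20 + 4Q = 0 gives Q = 10 (since 4·10^3 − 20·10^2 = 2000).
min ATC = 2000/10 + 69 − 20·10 + 2·10^2 = £269. That is the break-even price.
Between these two prices the firm operates at a loss; above £269 it earns a profit.

Shutdown price = £19; break-even price = £269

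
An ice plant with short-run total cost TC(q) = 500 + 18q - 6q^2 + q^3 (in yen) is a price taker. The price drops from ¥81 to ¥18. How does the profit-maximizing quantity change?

Output falls from 7 to 4

MC = 18 - 12q + 3q^2; the shutdown threshold is min AVC = ¥9 (at q = 3).
With P = ¥81 above the shutdown price, P = MC gives q = 7.
At P = ¥18 ≥ min AVC, set P = MC: q = 4. The firm stays open but cuts output.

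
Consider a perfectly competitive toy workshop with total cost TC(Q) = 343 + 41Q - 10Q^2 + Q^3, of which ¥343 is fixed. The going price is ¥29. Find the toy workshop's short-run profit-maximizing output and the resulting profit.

AVC = 41 - 10Q + Q^2 has its minimum ¥16 at Q = 5; price ¥29 clears that bar, so the firm operates.
MC = 41 - 20Q + 3Q^2. Setting P = MC and taking the root on the rising branch gives Q* = 6.
TR = 29·6 = 174. TC = 343 + 102 = 445. Profit = 174 − 445 = -¥271.
That loss of ¥271 beats the ¥343 the firm would lose by shutting down; producing recovers ¥72 of fixed cost.

Profit = -¥271 at Q = 6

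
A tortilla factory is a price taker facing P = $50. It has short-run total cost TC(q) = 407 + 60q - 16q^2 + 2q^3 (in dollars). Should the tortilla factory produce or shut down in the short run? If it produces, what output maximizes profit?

Produce at q = 5

Strip out fixed cost: VC = 60q - 16q^2 + 2q^3. Then AVC = 60 - 16q + 2q^2 and MC = 60 - 32q + 6q^2.
The AVC parabola has its vertex at q = 16/4 = 4, where AVC = 60 - 16·4 + 2·4^2 = $28.
Because $50 ≥ $28, revenue can cover variable cost; the firm operates.
Solving P = MC: 10 - 32q + 6q^2 = 0 ⇒ q = 1/3 or 5. On the upward-sloping branch, q* = 5.
Check: AVC at q = 5 is $30 ≤ P, so revenue covers variable cost.
Profit = P·q − TC = 50·5 − 557 = -$307, a loss, but smaller than the $407 fixed cost the firm would lose by shutting down.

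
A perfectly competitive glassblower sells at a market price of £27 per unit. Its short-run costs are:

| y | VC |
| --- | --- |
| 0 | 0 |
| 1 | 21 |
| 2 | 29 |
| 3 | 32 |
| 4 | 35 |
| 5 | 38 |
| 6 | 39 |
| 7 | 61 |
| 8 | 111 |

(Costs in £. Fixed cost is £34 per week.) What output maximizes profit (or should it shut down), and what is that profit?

y = 7; profit = £94

Tabulate TR − TC: y=0: -34; y=1: -28; y=2: -9; y=3: 15; y=4: 39; y=5: 63; y=6: 89; y=7: 94; y=8: 71.
Profit is maximized at y = 7. AVC there is 61/7 = £8.71 ≤ P, so producing beats shutting down (which would give -£34).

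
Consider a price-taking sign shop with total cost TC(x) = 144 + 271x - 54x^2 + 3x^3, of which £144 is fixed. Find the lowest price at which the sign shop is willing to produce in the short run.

The shutdown price is the minimum of AVC. VC = 271x - 54x^2 + 3x^3, so AVC = 271 - 54x + 3x^2.
At the minimum of AVC, MC = AVC. MC = 271 - 108x + 9x^2; setting MC = AVC gives 6x^2 - 54x = 0, so x = 9. min AVC = 28.
So the shutdown price is £28.

£28 per unit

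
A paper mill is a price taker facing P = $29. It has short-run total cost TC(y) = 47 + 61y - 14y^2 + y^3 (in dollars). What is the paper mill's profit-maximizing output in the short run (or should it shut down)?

Produce at y = 8

From TC, MC = TC'(y) = 61 - 28y + 3y^2 and AVC = VC/y = 61 - 14y + y^2.
The AVC parabola has its vertex at y = 14/2 = 7, where AVC = 61 - 14·7 + 7^2 = $12.
P = $29 exceeds min AVC = $12, so the firm stays open.
Solving P = MC: 32 - 28y + 3y^2 = 0 ⇒ y = 4/3 or 8. On the upward-sloping branch, y* = 8.
Check: AVC at y = 8 is $13 ≤ P, so revenue covers variable cost.
Profit = P·y − TC = 29·8 − 151 = $81.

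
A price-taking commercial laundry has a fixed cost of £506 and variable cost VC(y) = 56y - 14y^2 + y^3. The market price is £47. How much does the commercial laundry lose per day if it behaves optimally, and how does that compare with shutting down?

AVC = 56 - 14y + y^2; min AVC = £7 at y = 7. Since P = £47 ≥ min AVC, the firm produces.
With MC = 56 - 28y + 3y^2, P = MC on the upward-sloping part at y* = 9.
TR = 47·9 = 423. TC = 506 + 99 = 605. Profit = 423 − 605 = -£182.
That loss of £182 beats the £506 the firm would lose by shutting down; producing recovers £324 of fixed cost.

Profit = -£182 at y = 9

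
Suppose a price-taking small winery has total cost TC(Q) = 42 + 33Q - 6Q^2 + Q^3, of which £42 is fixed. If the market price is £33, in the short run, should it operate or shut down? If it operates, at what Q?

From TC, MC = TC'(Q) = 33 - 12Q + 3Q^2 and AVC = VC/Q = 33 - 6Q + Q^2.
AVC is minimized where dAVC/dQ = -6 + 2Q = 0, at Q = 3; min AVC = 33 - 6·3 + 3^2 = £24.
Since P = £33 ≥ min AVC = £24, price covers variable cost and the firm should produce.
Set P = MC: 33 = 33 - 12Q + 3Q^2 → -12Q + 3Q^2 = 0. The roots are Q = 0 and Q = 4; the profit-maximizing output is on the rising part of MC, so Q* = 4.
Check: AVC at Q = 4 is £25 ≤ P, so revenue covers variable cost.
Profit = P·Q − TC = 33·4 − 142 = -£10, a loss, but smaller than the £42 fixed cost the firm would lose by shutting down.

Produce at Q = 4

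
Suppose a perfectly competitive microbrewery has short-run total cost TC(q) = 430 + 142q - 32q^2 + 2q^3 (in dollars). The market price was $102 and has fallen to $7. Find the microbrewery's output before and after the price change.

MC = 142 - 64q + 6q^2; the shutdown threshold is min AVC = $14 (at q = 8).
With P = $102 above the shutdown price, P = MC gives q = 10.
At P = $7 < min AVC = $14, price no longer covers variable cost at any output, so the firm shuts down: q = 0.

Output falls from 10 to 0 (the firm shuts down)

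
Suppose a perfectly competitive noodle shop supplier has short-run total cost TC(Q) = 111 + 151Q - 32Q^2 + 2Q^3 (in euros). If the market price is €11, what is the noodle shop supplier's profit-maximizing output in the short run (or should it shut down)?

Shut down

Strip out fixed cost: VC = 151Q - 32Q^2 + 2Q^3. Then AVC = 151 - 32Q + 2Q^2 and MC = 151 - 64Q + 6Q^2.
AVC hits its minimum where MC = AVC, at Q = 8, giving min AVC = 151 - 32·8 + 2·8^2 = €23.
With P < min AVC (€11 < €23), every unit sold adds to the loss.
Shutting down limits the loss to fixed cost, €111.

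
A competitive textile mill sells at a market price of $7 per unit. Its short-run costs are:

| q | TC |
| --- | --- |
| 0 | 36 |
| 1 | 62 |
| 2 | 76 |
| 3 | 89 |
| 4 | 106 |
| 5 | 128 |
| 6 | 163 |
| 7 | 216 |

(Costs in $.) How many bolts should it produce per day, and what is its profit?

q = 0 (shut down); profit = -$36

Tabulate TR − TC: q=0: -36; q=1: -55; q=2: -62; q=3: -68; q=4: -78; q=5: -93; q=6: -121; q=7: -167.
Profit is highest at q = 0. Equivalently, the lowest AVC in the table is 70/4 ≈ $17.50 at q = 4, and P = $7 falls below it — price never covers variable cost, so the firm shuts down and loses only its fixed cost.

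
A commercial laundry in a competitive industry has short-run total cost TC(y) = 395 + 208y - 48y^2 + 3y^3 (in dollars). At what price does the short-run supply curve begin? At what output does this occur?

The firm shuts down when price falls below the minimum of average variable cost. AVC = VC/y = 208 - 48y + 3y^2.
At the minimum of AVC, MC = AVC. MC = 208 - 96y + 9y^2; setting MC = AVC gives 6y^2 - 48y = 0, so y = 8. min AVC = 16.
For P < $16 the firm produces nothing.

$16 per unit, at y = 8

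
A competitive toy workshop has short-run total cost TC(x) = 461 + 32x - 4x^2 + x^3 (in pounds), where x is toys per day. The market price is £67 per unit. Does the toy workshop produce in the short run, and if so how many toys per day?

Strip out fixed cost: VC = 32x - 4x^2 + x^3. Then AVC = 32 - 4x + x^2 and MC = 32 - 8x + 3x^2.
AVC hits its minimum where MC = AVC, at x = 2, giving min AVC = 32 - 4·2 + 2^2 = £28.
P = £67 exceeds min AVC = £28, so the firm stays open.
P = MC gives -35 - 8x + 3x^2 = 0, with roots -7/3 and 5. Take the larger (rising MC): x* = 5.
Check: AVC at x = 5 is £37 ≤ P, so revenue covers variable cost.
Profit = P·x − TC = 67·5 − 646 = -£311, a loss, but smaller than the £461 fixed cost the firm would lose by shutting down.

Produce at x = 5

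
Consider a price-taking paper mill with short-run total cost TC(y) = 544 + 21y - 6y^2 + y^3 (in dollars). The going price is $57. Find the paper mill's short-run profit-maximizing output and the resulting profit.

Profit = -$328 at y = 6

AVC = 21 - 6y + y^2 has its minimum $12 at y = 3; price $57 clears that bar, so the firm operates.
With MC = 21 - 12y + 3y^2, P = MC on the upward-sloping part at y* = 6.
TR = 57·6 = 342. TC = 544 + 126 = 670. Profit = 342 − 670 = -$328.
That loss of $328 beats the $544 the firm would lose by shutting down; producing recovers $216 of fixed cost.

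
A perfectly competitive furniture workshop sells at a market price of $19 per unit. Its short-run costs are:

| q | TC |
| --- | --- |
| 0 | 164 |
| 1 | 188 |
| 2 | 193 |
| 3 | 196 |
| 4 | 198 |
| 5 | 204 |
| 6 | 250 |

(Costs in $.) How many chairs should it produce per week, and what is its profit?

Tabulate TR − TC: q=0: -164; q=1: -169; q=2: -155; q=3: -139; q=4: -122; q=5: -109; q=6: -136.
Profit is maximized at q = 5. AVC there is 40/5 = $8 ≤ P, so producing beats shutting down (which would give -$164).

q = 5; profit = -$109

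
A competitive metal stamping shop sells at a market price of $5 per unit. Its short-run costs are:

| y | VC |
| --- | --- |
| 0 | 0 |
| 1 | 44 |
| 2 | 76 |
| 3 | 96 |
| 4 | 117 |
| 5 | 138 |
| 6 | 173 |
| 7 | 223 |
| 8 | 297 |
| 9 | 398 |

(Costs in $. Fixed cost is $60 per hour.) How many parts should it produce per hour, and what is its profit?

Profit at each row (π = 5y − TC): y=0: -60; y=1: -99; y=2: -126; y=3: -141; y=4: -157; y=5: -173; y=6: -203; y=7: -248; y=8: -317; y=9: -413.
Profit is highest at y = 0. Equivalently, the lowest AVC in the table is 138/5 ≈ $27.60 at y = 5, and P = $5 falls below it — price never covers variable cost, so the firm shuts down and loses only its fixed cost.

y = 0 (shut down); profit = -$60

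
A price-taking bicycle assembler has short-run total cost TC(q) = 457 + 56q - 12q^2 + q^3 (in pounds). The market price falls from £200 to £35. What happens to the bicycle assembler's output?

Output falls from 12 to 7

AVC = 56 - 12q + q^2, minimized at q = 6 where min AVC = £20. MC = 56 - 24q + 3q^2.
With P = £200 above the shutdown price, P = MC gives q = 12.
At P = £35 ≥ min AVC, set P = MC: q = 7. The firm stays open but cuts output.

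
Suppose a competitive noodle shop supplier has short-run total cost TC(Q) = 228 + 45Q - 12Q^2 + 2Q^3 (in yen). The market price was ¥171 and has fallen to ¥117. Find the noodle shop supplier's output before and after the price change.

Output falls from 7 to 6

MC = 45 - 24Q + 6Q^2; the shutdown threshold is min AVC = ¥27 (at Q = 3).
With P = ¥171 above the shutdown price, P = MC gives Q = 7.
At P = ¥117 ≥ min AVC, set P = MC: Q = 6. The firm stays open but cuts output.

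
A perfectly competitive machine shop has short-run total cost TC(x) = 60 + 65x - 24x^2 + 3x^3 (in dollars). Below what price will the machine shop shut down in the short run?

The shutdown price is the minimum of AVC. VC = 65x - 24x^2 + 3x^3, so AVC = 65 - 24x + 3x^2.
At the minimum of AVC, MC = AVC. MC = 65 - 48x + 9x^2; setting MC = AVC gives 6x^2 - 24x = 0, so x = 4. min AVC = 17.
The firm shuts down for any P below $17.

$17 per unit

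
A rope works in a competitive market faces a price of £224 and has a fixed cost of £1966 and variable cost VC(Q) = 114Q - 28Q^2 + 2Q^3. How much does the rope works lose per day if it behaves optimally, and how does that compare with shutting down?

AVC = 114 - 28Q + 2Q^2 has its minimum £16 at Q = 7; price £224 clears that bar, so the firm operates.
MC = 114 - 56Q + 6Q^2. Setting P = MC and taking the root on the rising branch gives Q* = 11.
TR = 224·11 = 2464. TC = 1966 + 528 = 2494. Profit = 2464 − 2494 = -£30.
By producing, the firm covers all variable cost plus £1936 of fixed cost; shutting down would lose the full £1966.

Profit = -£30 at Q = 11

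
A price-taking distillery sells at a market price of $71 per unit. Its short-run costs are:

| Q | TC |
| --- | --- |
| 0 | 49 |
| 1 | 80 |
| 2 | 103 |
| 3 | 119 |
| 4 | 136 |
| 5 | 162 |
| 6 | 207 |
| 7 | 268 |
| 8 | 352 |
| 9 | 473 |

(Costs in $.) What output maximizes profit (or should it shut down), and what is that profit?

Q = 7; profit = $229

Compute π = P·Q − TC at each output: Q=0: -49; Q=1: -9; Q=2: 39; Q=3: 94; Q=4: 148; Q=5: 193; Q=6: 219; Q=7: 229; Q=8: 216; Q=9: 166.
Profit is maximized at Q = 7. AVC there is 219/7 = $31.29 ≤ P, so producing beats shutting down (which would give -$49).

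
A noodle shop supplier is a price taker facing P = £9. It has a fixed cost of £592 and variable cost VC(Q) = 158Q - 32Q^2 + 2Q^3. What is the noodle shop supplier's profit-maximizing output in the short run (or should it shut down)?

Shut down

Variable cost is VC = 158Q - 32Q^2 + 2Q^3, so AVC = VC/Q = 158 - 32Q + 2Q^2 and MC = dTC/dQ = 158 - 64Q + 6Q^2.
AVC is minimized where dAVC/dQ = -32 + 4Q = 0, at Q = 8; min AVC = 158 - 32·8 + 2·8^2 = £30.
P = £9 lies below min AVC = £30; no output level covers variable cost.
Best response: produce nothing and absorb the £592 fixed cost.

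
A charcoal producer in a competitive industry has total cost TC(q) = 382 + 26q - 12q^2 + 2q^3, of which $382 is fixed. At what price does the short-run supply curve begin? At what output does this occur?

$8 per unit, at q = 3

The firm shuts down when price falls below the minimum of average variable cost. AVC = VC/q = 26 - 12q + 2q^2.
dAVC/dq = -12 + 4q = 0 gives q = 3. min AVC = 26 - 12·3 + 2·3^2 = 8.
The firm shuts down for any P below $8.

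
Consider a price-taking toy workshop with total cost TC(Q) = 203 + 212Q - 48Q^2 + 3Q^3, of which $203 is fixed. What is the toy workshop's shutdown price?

$20 per unit

The shutdown price is the minimum of AVC. VC = 212Q - 48Q^2 + 3Q^3, so AVC = 212 - 48Q + 3Q^2.
At the minimum of AVC, MC = AVC. MC = 212 - 96Q + 9Q^2; setting MC = AVC gives 6Q^2 - 48Q = 0, so Q = 8. min AVC = 20.
For P < $20 the firm produces nothing.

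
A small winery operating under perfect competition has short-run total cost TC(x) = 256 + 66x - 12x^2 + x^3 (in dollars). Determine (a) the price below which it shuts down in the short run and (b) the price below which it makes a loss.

Shutdown price = $30; break-even price = $66

AVC = 66 - 12x + x^2; minimized at x = 6, giving min AVC = $30. That is the shutdown price.
ATC = 256/x + 66 - 12x + x^2. Setting dATC/dx = −256/x^2 − 12 + 2x = 0 gives x = 8 (since 2·8^3 − 12·8^2 = 256).
min ATC = 256/8 + 66 − 12·8 + 8^2 = $66. That is the break-even price.
For $30 ≤ P < $66 the firm produces at a loss; below $30 it shuts down.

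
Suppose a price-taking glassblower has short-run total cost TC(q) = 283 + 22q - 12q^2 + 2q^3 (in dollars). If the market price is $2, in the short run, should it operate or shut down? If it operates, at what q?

From TC, MC = TC'(q) = 22 - 24q + 6q^2 and AVC = VC/q = 22 - 12q + 2q^2.
AVC hits its minimum where MC = AVC, at q = 3, giving min AVC = 22 - 12·3 + 2·3^2 = $4.
P = $2 lies below min AVC = $4; no output level covers variable cost.
The firm minimizes its loss by shutting down and losing only its fixed cost of $283.

Shut down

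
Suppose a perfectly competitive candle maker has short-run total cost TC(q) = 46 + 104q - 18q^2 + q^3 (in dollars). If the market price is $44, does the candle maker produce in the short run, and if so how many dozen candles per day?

From TC, MC = TC'(q) = 104 - 36q + 3q^2 and AVC = VC/q = 104 - 18q + q^2.
AVC hits its minimum where MC = AVC, at q = 9, giving min AVC = 104 - 18·9 + 9^2 = $23.
Because $44 ≥ $23, revenue can cover variable cost; the firm operates.
P = MC gives 60 - 36q + 3q^2 = 0, with roots 2 and 10. Take the larger (rising MC): q* = 10.
Check: AVC at q = 10 is $24 ≤ P, so revenue covers variable cost.
Profit = P·q − TC = 44·10 − 286 = $154.

Produce at q = 10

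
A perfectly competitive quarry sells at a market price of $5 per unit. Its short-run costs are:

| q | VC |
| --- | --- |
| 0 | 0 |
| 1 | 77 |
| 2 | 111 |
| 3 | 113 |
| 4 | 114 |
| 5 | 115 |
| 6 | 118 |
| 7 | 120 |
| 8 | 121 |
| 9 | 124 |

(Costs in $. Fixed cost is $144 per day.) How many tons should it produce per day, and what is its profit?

Tabulate TR − TC: q=0: -144; q=1: -216; q=2: -245; q=3: -242; q=4: -238; q=5: -234; q=6: -232; q=7: -229; q=8: -225; q=9: -223.
Profit is highest at q = 0. Equivalently, the lowest AVC in the table is 124/9 ≈ $13.78 at q = 9, and P = $5 falls below it — price never covers variable cost, so the firm shuts down and loses only its fixed cost.

q = 0 (shut down); profit = -$144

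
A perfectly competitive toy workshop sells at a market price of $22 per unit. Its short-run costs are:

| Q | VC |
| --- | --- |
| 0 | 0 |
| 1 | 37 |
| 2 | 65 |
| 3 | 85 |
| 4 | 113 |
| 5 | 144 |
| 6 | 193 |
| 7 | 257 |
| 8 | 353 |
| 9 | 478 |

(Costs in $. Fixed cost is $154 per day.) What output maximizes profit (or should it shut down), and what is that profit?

Q = 0 (shut down); profit = -$154

Profit at each row (π = 22Q − TC): Q=0: -154; Q=1: -169; Q=2: -175; Q=3: -173; Q=4: -179; Q=5: -188; Q=6: -215; Q=7: -257; Q=8: -331; Q=9: -434.
Profit is highest at Q = 0. Equivalently, the lowest AVC in the table is 113/4 ≈ $28.25 at Q = 4, and P = $22 falls below it — price never covers variable cost, so the firm shuts down and loses only its fixed cost.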